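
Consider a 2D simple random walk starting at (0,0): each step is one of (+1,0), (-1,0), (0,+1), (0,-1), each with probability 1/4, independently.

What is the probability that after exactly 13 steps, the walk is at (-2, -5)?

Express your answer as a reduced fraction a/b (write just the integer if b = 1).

Let h be the number of horizontal steps (so 13-h are vertical). To end at (-2,-5) need (h-2)/2 right-steps and ((13-h)-5)/2 up-steps.
Sum over h with 2 ≤ h ≤ 8, h ≡ 0 (mod 2), 13-h ≡ 1 (mod 2):
h=2: C(13,2)·C(2,0)·C(11,3) = 78·1·165 = 12870
h=4: C(13,4)·C(4,1)·C(9,2) = 715·4·36 = 102960
h=6: C(13,6)·C(6,2)·C(7,1) = 1716·15·7 = 180180
h=8: C(13,8)·C(8,3)·C(5,0) = 1287·56·1 = 72072
Total favorable: 368082
Total paths: 4^13 = 67108864
P = 368082/67108864 = 184041/33554432

Answer: 184041/33554432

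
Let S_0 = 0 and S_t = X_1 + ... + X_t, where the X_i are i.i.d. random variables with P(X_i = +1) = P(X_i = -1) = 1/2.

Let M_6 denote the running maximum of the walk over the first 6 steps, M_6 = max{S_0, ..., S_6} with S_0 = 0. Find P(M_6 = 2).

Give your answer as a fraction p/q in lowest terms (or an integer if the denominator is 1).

Answer: 15/64

Derivation:
Let M_6 = max(S_0,...,S_6). Use the reflection principle: for j ≥ 1, #{paths with M_6 ≥ j} = #{S_6 ≥ j} + #{S_6 ≥ j+1}.
By reflection, #{M_6 ≥ 2} = #{S_6 ≥ 2} + #{S_6 ≥ 3} = 22 + 7 = 29.
#{M_6 ≥ 3} = #{S_6 ≥ 3} + #{S_6 ≥ 4} = 7 + 7 = 14.
#{M_6 = 2} = 29 - 14 = 15.
P(M_6 = 2) = 15/64 = 15/64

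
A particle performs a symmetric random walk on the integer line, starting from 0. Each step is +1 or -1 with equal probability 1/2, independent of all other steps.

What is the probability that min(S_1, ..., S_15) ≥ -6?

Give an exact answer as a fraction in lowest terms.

Let f(t,s) = #length-t paths at position s with S_1..S_t all ≥ -6.
f(t,s) = f(t-1,s-1) + f(t-1,s+1) for s ≥ -6; f(t,s) = 0 for s < -6.
t=0: f(0,0)=1
t=1: f(1,-1)=1 f(1,1)=1
t=2: f(2,-2)=1 f(2,0)=2 f(2,2)=1
t=3: f(3,-3)=1 f(3,-1)=3 f(3,1)=3 f(3,3)=1
t=4: f(4,-4)=1 f(4,-2)=4 f(4,0)=6 f(4,2)=4 f(4,4)=1
t=5: f(5,-5)=1 f(5,-3)=5 f(5,-1)=10 f(5,1)=10 f(5,3)=5 f(5,5)=1
t=6: f(6,-6)=1 f(6,-4)=6 f(6,-2)=15 f(6,0)=20 f(6,2)=15 f(6,4)=6 f(6,6)=1
t=7: f(7,-5)=7 f(7,-3)=21 f(7,-1)=35 f(7,1)=35 f(7,3)=21 f(7,5)=7 f(7,7)=1
t=8: f(8,-6)=7 f(8,-4)=28 f(8,-2)=56 f(8,0)=70 f(8,2)=56 f(8,4)=28 f(8,6)=8 f(8,8)=1
t=9: f(9,-5)=35 f(9,-3)=84 f(9,-1)=126 f(9,1)=126 f(9,3)=84 f(9,5)=36 f(9,7)=9 f(9,9)=1
t=10: f(10,-6)=35 f(10,-4)=119 f(10,-2)=210 f(10,0)=252 f(10,2)=210 f(10,4)=120 f(10,6)=45 f(10,8)=10 f(10,10)=1
t=11: f(11,-5)=154 f(11,-3)=329 f(11,-1)=462 f(11,1)=462 f(11,3)=330 f(11,5)=165 f(11,7)=55 f(11,9)=11 f(11,11)=1
t=12: f(12,-6)=154 f(12,-4)=483 f(12,-2)=791 f(12,0)=924 f(12,2)=792 f(12,4)=495 f(12,6)=220 f(12,8)=66 f(12,10)=12 f(12,12)=1
t=13: f(13,-5)=637 f(13,-3)=1274 f(13,-1)=1715 f(13,1)=1716 f(13,3)=1287 f(13,5)=715 f(13,7)=286 f(13,9)=78 f(13,11)=13 f(13,13)=1
t=14: f(14,-6)=637 f(14,-4)=1911 f(14,-2)=2989 f(14,0)=3431 f(14,2)=3003 f(14,4)=2002 f(14,6)=1001 f(14,8)=364 f(14,10)=91 f(14,12)=14 f(14,14)=1
t=15: f(15,-5)=2548 f(15,-3)=4900 f(15,-1)=6420 f(15,1)=6434 f(15,3)=5005 f(15,5)=3003 f(15,7)=1365 f(15,9)=455 f(15,11)=105 f(15,13)=15 f(15,15)=1
Σ_s f(15,s) = 30251
P = 30251/32768 = 30251/32768

Answer: 30251/32768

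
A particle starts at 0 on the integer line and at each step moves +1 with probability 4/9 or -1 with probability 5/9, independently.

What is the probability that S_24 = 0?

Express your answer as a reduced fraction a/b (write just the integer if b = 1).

To be at 0 after 24 steps: need exactly 12 steps of +1 and 12 of -1.
Number of such sequences: C(24,12) = 2704156
Each has probability (4/9)^12 · (5/9)^12 = 4096000000000000/79766443076872509863361
P = 2704156 · 4096000000000000/79766443076872509863361 = 11076222976000000000000/79766443076872509863361

Answer: 11076222976000000000000/79766443076872509863361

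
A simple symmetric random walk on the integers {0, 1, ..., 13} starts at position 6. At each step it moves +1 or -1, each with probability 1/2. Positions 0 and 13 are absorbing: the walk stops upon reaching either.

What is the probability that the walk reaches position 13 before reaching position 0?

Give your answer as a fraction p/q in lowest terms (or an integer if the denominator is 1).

Symmetric walk (p = 1/2): the harmonic-function argument gives P(hit 13 before 0 | start at 6) = a/N.
P = 6/13 = 6/13

Answer: 6/13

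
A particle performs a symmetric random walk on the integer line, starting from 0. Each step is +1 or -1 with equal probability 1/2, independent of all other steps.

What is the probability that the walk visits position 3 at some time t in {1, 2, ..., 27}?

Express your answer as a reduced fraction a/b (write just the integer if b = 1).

Count via complement. Let g(t,s) = #length-t paths at position s with S_1..S_t all ≠ 3.
g(t,s) = g(t-1,s-1) + g(t-1,s+1) for s ≠ 3; g(t,3) = 0.
t=0: g(0,0)=1
t=1: g(1,-1)=1 g(1,1)=1
t=2: g(2,-2)=1 g(2,0)=2 g(2,2)=1
t=3: g(3,-3)=1 g(3,-1)=3 g(3,1)=3
t=4: g(4,-4)=1 g(4,-2)=4 g(4,0)=6 g(4,2)=3
t=5: g(5,-5)=1 g(5,-3)=5 g(5,-1)=10 g(5,1)=9
t=6: g(6,-6)=1 g(6,-4)=6 g(6,-2)=15 g(6,0)=19 g(6,2)=9
t=7: g(7,-7)=1 g(7,-5)=7 g(7,-3)=21 g(7,-1)=34 g(7,1)=28
t=8: g(8,-8)=1 g(8,-6)=8 g(8,-4)=28 g(8,-2)=55 g(8,0)=62 g(8,2)=28
t=9: g(9,-9)=1 g(9,-7)=9 g(9,-5)=36 g(9,-3)=83 g(9,-1)=117 g(9,1)=90
t=10: g(10,-10)=1 g(10,-8)=10 g(10,-6)=45 g(10,-4)=119 g(10,-2)=200 g(10,0)=207 g(10,2)=90
t=11: g(11,-11)=1 g(11,-9)=11 g(11,-7)=55 g(11,-5)=164 g(11,-3)=319 g(11,-1)=407 g(11,1)=297
t=12: g(12,-12)=1 g(12,-10)=12 g(12,-8)=66 g(12,-6)=219 g(12,-4)=483 g(12,-2)=726 g(12,0)=704 g(12,2)=297
t=13: g(13,-13)=1 g(13,-11)=13 g(13,-9)=78 g(13,-7)=285 g(13,-5)=702 g(13,-3)=1209 g(13,-1)=1430 g(13,1)=1001
t=14: g(14,-14)=1 g(14,-12)=14 g(14,-10)=91 g(14,-8)=363 g(14,-6)=987 g(14,-4)=1911 g(14,-2)=2639 g(14,0)=2431 g(14,2)=1001
t=15: g(15,-15)=1 g(15,-13)=15 g(15,-11)=105 g(15,-9)=454 g(15,-7)=1350 g(15,-5)=2898 g(15,-3)=4550 g(15,-1)=5070 g(15,1)=3432
t=16: g(16,-16)=1 g(16,-14)=16 g(16,-12)=120 g(16,-10)=559 g(16,-8)=1804 g(16,-6)=4248 g(16,-4)=7448 g(16,-2)=9620 g(16,0)=8502 g(16,2)=3432
t=17: g(17,-17)=1 g(17,-15)=17 g(17,-13)=136 g(17,-11)=679 g(17,-9)=2363 g(17,-7)=6052 g(17,-5)=11696 g(17,-3)=17068 g(17,-1)=18122 g(17,1)=11934
t=18: g(18,-18)=1 g(18,-16)=18 g(18,-14)=153 g(18,-12)=815 g(18,-10)=3042 g(18,-8)=8415 g(18,-6)=17748 g(18,-4)=28764 g(18,-2)=35190 g(18,0)=30056 g(18,2)=11934
t=19: g(19,-19)=1 g(19,-17)=19 g(19,-15)=171 g(19,-13)=968 g(19,-11)=3857 g(19,-9)=11457 g(19,-7)=26163 g(19,-5)=46512 g(19,-3)=63954 g(19,-1)=65246 g(19,1)=41990
t=20: g(20,-20)=1 g(20,-18)=20 g(20,-16)=190 g(20,-14)=1139 g(20,-12)=4825 g(20,-10)=15314 g(20,-8)=37620 g(20,-6)=72675 g(20,-4)=110466 g(20,-2)=129200 g(20,0)=107236 g(20,2)=41990
t=21: g(21,-21)=1 g(21,-19)=21 g(21,-17)=210 g(21,-15)=1329 g(21,-13)=5964 g(21,-11)=20139 g(21,-9)=52934 g(21,-7)=110295 g(21,-5)=183141 g(21,-3)=239666 g(21,-1)=236436 g(21,1)=149226
t=22: g(22,-22)=1 g(22,-20)=22 g(22,-18)=231 g(22,-16)=1539 g(22,-14)=7293 g(22,-12)=26103 g(22,-10)=73073 g(22,-8)=163229 g(22,-6)=293436 g(22,-4)=422807 g(22,-2)=476102 g(22,0)=385662 g(22,2)=149226
t=23: g(23,-23)=1 g(23,-21)=23 g(23,-19)=253 g(23,-17)=1770 g(23,-15)=8832 g(23,-13)=33396 g(23,-11)=99176 g(23,-9)=236302 g(23,-7)=456665 g(23,-5)=716243 g(23,-3)=898909 g(23,-1)=861764 g(23,1)=534888
t=24: g(24,-24)=1 g(24,-22)=24 g(24,-20)=276 g(24,-18)=2023 g(24,-16)=10602 g(24,-14)=42228 g(24,-12)=132572 g(24,-10)=335478 g(24,-8)=692967 g(24,-6)=1172908 g(24,-4)=1615152 g(24,-2)=1760673 g(24,0)=1396652 g(24,2)=534888
t=25: g(25,-25)=1 g(25,-23)=25 g(25,-21)=300 g(25,-19)=2299 g(25,-17)=12625 g(25,-15)=52830 g(25,-13)=174800 g(25,-11)=468050 g(25,-9)=1028445 g(25,-7)=1865875 g(25,-5)=2788060 g(25,-3)=3375825 g(25,-1)=3157325 g(25,1)=1931540
t=26: g(26,-26)=1 g(26,-24)=26 g(26,-22)=325 g(26,-20)=2599 g(26,-18)=14924 g(26,-16)=65455 g(26,-14)=227630 g(26,-12)=642850 g(26,-10)=1496495 g(26,-8)=2894320 g(26,-6)=4653935 g(26,-4)=6163885 g(26,-2)=6533150 g(26,0)=5088865 g(26,2)=1931540
t=27: g(27,-27)=1 g(27,-25)=27 g(27,-23)=351 g(27,-21)=2924 g(27,-19)=17523 g(27,-17)=80379 g(27,-15)=293085 g(27,-13)=870480 g(27,-11)=2139345 g(27,-9)=4390815 g(27,-7)=7548255 g(27,-5)=10817820 g(27,-3)=12697035 g(27,-1)=11622015 g(27,1)=7020405
Paths never hitting 3: Σ_s g(27,s) = 57500460
Paths hitting 3: 2^27 - 57500460 = 76717268
P = 76717268/134217728 = 19179317/33554432

Answer: 19179317/33554432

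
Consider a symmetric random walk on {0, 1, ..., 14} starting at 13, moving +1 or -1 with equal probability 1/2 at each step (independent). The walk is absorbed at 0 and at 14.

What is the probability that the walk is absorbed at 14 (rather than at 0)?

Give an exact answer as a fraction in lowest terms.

Symmetric walk (p = 1/2): the harmonic-function argument gives P(hit 14 before 0 | start at 13) = a/N.
P = 13/14 = 13/14

Answer: 13/14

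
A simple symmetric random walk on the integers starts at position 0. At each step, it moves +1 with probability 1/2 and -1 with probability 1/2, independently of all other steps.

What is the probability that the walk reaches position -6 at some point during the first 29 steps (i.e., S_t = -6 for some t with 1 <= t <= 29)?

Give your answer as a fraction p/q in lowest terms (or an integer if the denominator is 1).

Answer: 35558423/134217728

Derivation:
Count via complement. Let g(t,s) = #length-t paths at position s with S_1..S_t all ≠ -6.
g(t,s) = g(t-1,s-1) + g(t-1,s+1) for s ≠ -6; g(t,-6) = 0.
t=0: g(0,0)=1
t=1: g(1,-1)=1 g(1,1)=1
t=2: g(2,-2)=1 g(2,0)=2 g(2,2)=1
t=3: g(3,-3)=1 g(3,-1)=3 g(3,1)=3 g(3,3)=1
t=4: g(4,-4)=1 g(4,-2)=4 g(4,0)=6 g(4,2)=4 g(4,4)=1
t=5: g(5,-5)=1 g(5,-3)=5 g(5,-1)=10 g(5,1)=10 g(5,3)=5 g(5,5)=1
t=6: g(6,-4)=6 g(6,-2)=15 g(6,0)=20 g(6,2)=15 g(6,4)=6 g(6,6)=1
t=7: g(7,-5)=6 g(7,-3)=21 g(7,-1)=35 g(7,1)=35 g(7,3)=21 g(7,5)=7 g(7,7)=1
t=8: g(8,-4)=27 g(8,-2)=56 g(8,0)=70 g(8,2)=56 g(8,4)=28 g(8,6)=8 g(8,8)=1
t=9: g(9,-5)=27 g(9,-3)=83 g(9,-1)=126 g(9,1)=126 g(9,3)=84 g(9,5)=36 g(9,7)=9 g(9,9)=1
t=10: g(10,-4)=110 g(10,-2)=209 g(10,0)=252 g(10,2)=210 g(10,4)=120 g(10,6)=45 g(10,8)=10 g(10,10)=1
t=11: g(11,-5)=110 g(11,-3)=319 g(11,-1)=461 g(11,1)=462 g(11,3)=330 g(11,5)=165 g(11,7)=55 g(11,9)=11 g(11,11)=1
t=12: g(12,-4)=429 g(12,-2)=780 g(12,0)=923 g(12,2)=792 g(12,4)=495 g(12,6)=220 g(12,8)=66 g(12,10)=12 g(12,12)=1
t=13: g(13,-5)=429 g(13,-3)=1209 g(13,-1)=1703 g(13,1)=1715 g(13,3)=1287 g(13,5)=715 g(13,7)=286 g(13,9)=78 g(13,11)=13 g(13,13)=1
t=14: g(14,-4)=1638 g(14,-2)=2912 g(14,0)=3418 g(14,2)=3002 g(14,4)=2002 g(14,6)=1001 g(14,8)=364 g(14,10)=91 g(14,12)=14 g(14,14)=1
t=15: g(15,-5)=1638 g(15,-3)=4550 g(15,-1)=6330 g(15,1)=6420 g(15,3)=5004 g(15,5)=3003 g(15,7)=1365 g(15,9)=455 g(15,11)=105 g(15,13)=15 g(15,15)=1
t=16: g(16,-4)=6188 g(16,-2)=10880 g(16,0)=12750 g(16,2)=11424 g(16,4)=8007 g(16,6)=4368 g(16,8)=1820 g(16,10)=560 g(16,12)=120 g(16,14)=16 g(16,16)=1
t=17: g(17,-5)=6188 g(17,-3)=17068 g(17,-1)=23630 g(17,1)=24174 g(17,3)=19431 g(17,5)=12375 g(17,7)=6188 g(17,9)=2380 g(17,11)=680 g(17,13)=136 g(17,15)=17 g(17,17)=1
t=18: g(18,-4)=23256 g(18,-2)=40698 g(18,0)=47804 g(18,2)=43605 g(18,4)=31806 g(18,6)=18563 g(18,8)=8568 g(18,10)=3060 g(18,12)=816 g(18,14)=153 g(18,16)=18 g(18,18)=1
t=19: g(19,-5)=23256 g(19,-3)=63954 g(19,-1)=88502 g(19,1)=91409 g(19,3)=75411 g(19,5)=50369 g(19,7)=27131 g(19,9)=11628 g(19,11)=3876 g(19,13)=969 g(19,15)=171 g(19,17)=19 g(19,19)=1
t=20: g(20,-4)=87210 g(20,-2)=152456 g(20,0)=179911 g(20,2)=166820 g(20,4)=125780 g(20,6)=77500 g(20,8)=38759 g(20,10)=15504 g(20,12)=4845 g(20,14)=1140 g(20,16)=190 g(20,18)=20 g(20,20)=1
t=21: g(21,-5)=87210 g(21,-3)=239666 g(21,-1)=332367 g(21,1)=346731 g(21,3)=292600 g(21,5)=203280 g(21,7)=116259 g(21,9)=54263 g(21,11)=20349 g(21,13)=5985 g(21,15)=1330 g(21,17)=210 g(21,19)=21 g(21,21)=1
t=22: g(22,-4)=326876 g(22,-2)=572033 g(22,0)=679098 g(22,2)=639331 g(22,4)=495880 g(22,6)=319539 g(22,8)=170522 g(22,10)=74612 g(22,12)=26334 g(22,14)=7315 g(22,16)=1540 g(22,18)=231 g(22,20)=22 g(22,22)=1
t=23: g(23,-5)=326876 g(23,-3)=898909 g(23,-1)=1251131 g(23,1)=1318429 g(23,3)=1135211 g(23,5)=815419 g(23,7)=490061 g(23,9)=245134 g(23,11)=100946 g(23,13)=33649 g(23,15)=8855 g(23,17)=1771 g(23,19)=253 g(23,21)=23 g(23,23)=1
t=24: g(24,-4)=1225785 g(24,-2)=2150040 g(24,0)=2569560 g(24,2)=2453640 g(24,4)=1950630 g(24,6)=1305480 g(24,8)=735195 g(24,10)=346080 g(24,12)=134595 g(24,14)=42504 g(24,16)=10626 g(24,18)=2024 g(24,20)=276 g(24,22)=24 g(24,24)=1
t=25: g(25,-5)=1225785 g(25,-3)=3375825 g(25,-1)=4719600 g(25,1)=5023200 g(25,3)=4404270 g(25,5)=3256110 g(25,7)=2040675 g(25,9)=1081275 g(25,11)=480675 g(25,13)=177099 g(25,15)=53130 g(25,17)=12650 g(25,19)=2300 g(25,21)=300 g(25,23)=25 g(25,25)=1
t=26: g(26,-4)=4601610 g(26,-2)=8095425 g(26,0)=9742800 g(26,2)=9427470 g(26,4)=7660380 g(26,6)=5296785 g(26,8)=3121950 g(26,10)=1561950 g(26,12)=657774 g(26,14)=230229 g(26,16)=65780 g(26,18)=14950 g(26,20)=2600 g(26,22)=325 g(26,24)=26 g(26,26)=1
t=27: g(27,-5)=4601610 g(27,-3)=12697035 g(27,-1)=17838225 g(27,1)=19170270 g(27,3)=17087850 g(27,5)=12957165 g(27,7)=8418735 g(27,9)=4683900 g(27,11)=2219724 g(27,13)=888003 g(27,15)=296009 g(27,17)=80730 g(27,19)=17550 g(27,21)=2925 g(27,23)=351 g(27,25)=27 g(27,27)=1
t=28: g(28,-4)=17298645 g(28,-2)=30535260 g(28,0)=37008495 g(28,2)=36258120 g(28,4)=30045015 g(28,6)=21375900 g(28,8)=13102635 g(28,10)=6903624 g(28,12)=3107727 g(28,14)=1184012 g(28,16)=376739 g(28,18)=98280 g(28,20)=20475 g(28,22)=3276 g(28,24)=378 g(28,26)=28 g(28,28)=1
t=29: g(29,-5)=17298645 g(29,-3)=47833905 g(29,-1)=67543755 g(29,1)=73266615 g(29,3)=66303135 g(29,5)=51420915 g(29,7)=34478535 g(29,9)=20006259 g(29,11)=10011351 g(29,13)=4291739 g(29,15)=1560751 g(29,17)=475019 g(29,19)=118755 g(29,21)=23751 g(29,23)=3654 g(29,25)=406 g(29,27)=29 g(29,29)=1
Paths never hitting -6: Σ_s g(29,s) = 394637220
Paths hitting -6: 2^29 - 394637220 = 142233692
P = 142233692/536870912 = 35558423/134217728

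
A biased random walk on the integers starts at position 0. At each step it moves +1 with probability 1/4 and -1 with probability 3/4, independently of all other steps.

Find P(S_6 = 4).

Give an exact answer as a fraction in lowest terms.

Answer: 9/2048

Derivation:
To reach position 4 after 6 steps: need 5 steps of +1 and 1 step of -1.
Number of such sequences: C(6,5) = 6
Each has probability (1/4)^5 · (3/4)^1 = 3/4096
P = 6 · 3/4096 = 9/2048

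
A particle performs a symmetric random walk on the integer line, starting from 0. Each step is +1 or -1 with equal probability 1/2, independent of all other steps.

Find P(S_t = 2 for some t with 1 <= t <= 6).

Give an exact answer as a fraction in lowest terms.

Answer: 29/64

Derivation:
Count via complement. Let g(t,s) = #length-t paths at position s with S_1..S_t all ≠ 2.
g(t,s) = g(t-1,s-1) + g(t-1,s+1) for s ≠ 2; g(t,2) = 0.
t=0: g(0,0)=1
t=1: g(1,-1)=1 g(1,1)=1
t=2: g(2,-2)=1 g(2,0)=2
t=3: g(3,-3)=1 g(3,-1)=3 g(3,1)=2
t=4: g(4,-4)=1 g(4,-2)=4 g(4,0)=5
t=5: g(5,-5)=1 g(5,-3)=5 g(5,-1)=9 g(5,1)=5
t=6: g(6,-6)=1 g(6,-4)=6 g(6,-2)=14 g(6,0)=14
Paths never hitting 2: Σ_s g(6,s) = 35
Paths hitting 2: 2^6 - 35 = 29
P = 29/64 = 29/64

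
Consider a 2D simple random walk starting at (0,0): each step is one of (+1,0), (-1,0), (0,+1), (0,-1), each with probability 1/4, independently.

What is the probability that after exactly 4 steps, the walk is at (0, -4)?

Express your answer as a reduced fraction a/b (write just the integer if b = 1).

Let h be the number of horizontal steps (so 4-h are vertical). To end at (0,-4) need (h+0)/2 right-steps and ((4-h)-4)/2 up-steps.
Sum over h with 0 ≤ h ≤ 0, h ≡ 0 (mod 2), 4-h ≡ 0 (mod 2):
h=0: C(4,0)·C(0,0)·C(4,0) = 1·1·1 = 1
Total favorable: 1
Total paths: 4^4 = 256
P = 1/256 = 1/256

Answer: 1/256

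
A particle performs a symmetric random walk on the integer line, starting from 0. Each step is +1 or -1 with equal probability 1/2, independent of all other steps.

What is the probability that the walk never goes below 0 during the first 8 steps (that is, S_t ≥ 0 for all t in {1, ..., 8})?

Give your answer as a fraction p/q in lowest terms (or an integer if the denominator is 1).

Let f(t,s) = #length-t paths at position s with S_1..S_t all ≥ 0.
f(t,s) = f(t-1,s-1) + f(t-1,s+1) for s ≥ 0; f(t,s) = 0 for s < 0.
t=0: f(0,0)=1
t=1: f(1,1)=1
t=2: f(2,0)=1 f(2,2)=1
t=3: f(3,1)=2 f(3,3)=1
t=4: f(4,0)=2 f(4,2)=3 f(4,4)=1
t=5: f(5,1)=5 f(5,3)=4 f(5,5)=1
t=6: f(6,0)=5 f(6,2)=9 f(6,4)=5 f(6,6)=1
t=7: f(7,1)=14 f(7,3)=14 f(7,5)=6 f(7,7)=1
t=8: f(8,0)=14 f(8,2)=28 f(8,4)=20 f(8,6)=7 f(8,8)=1
Σ_s f(8,s) = 70
P = 70/256 = 35/128

Answer: 35/128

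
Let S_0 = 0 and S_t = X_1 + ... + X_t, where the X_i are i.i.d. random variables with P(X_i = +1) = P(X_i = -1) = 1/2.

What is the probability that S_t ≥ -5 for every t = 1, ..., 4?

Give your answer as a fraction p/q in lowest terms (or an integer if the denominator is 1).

Let f(t,s) = #length-t paths at position s with S_1..S_t all ≥ -5.
f(t,s) = f(t-1,s-1) + f(t-1,s+1) for s ≥ -5; f(t,s) = 0 for s < -5.
t=0: f(0,0)=1
t=1: f(1,-1)=1 f(1,1)=1
t=2: f(2,-2)=1 f(2,0)=2 f(2,2)=1
t=3: f(3,-3)=1 f(3,-1)=3 f(3,1)=3 f(3,3)=1
t=4: f(4,-4)=1 f(4,-2)=4 f(4,0)=6 f(4,2)=4 f(4,4)=1
Σ_s f(4,s) = 16
P = 16/16 = 1

Answer: 1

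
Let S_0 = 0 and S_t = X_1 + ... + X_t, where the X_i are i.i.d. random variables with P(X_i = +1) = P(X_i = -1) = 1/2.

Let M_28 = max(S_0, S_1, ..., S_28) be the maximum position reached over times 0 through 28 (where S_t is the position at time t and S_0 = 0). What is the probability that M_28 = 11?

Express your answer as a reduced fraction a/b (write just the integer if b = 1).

Answer: 3108105/268435456

Derivation:
Let M_28 = max(S_0,...,S_28). Use the reflection principle: for j ≥ 1, #{paths with M_28 ≥ j} = #{S_28 ≥ j} + #{S_28 ≥ j+1}.
By reflection, #{M_28 ≥ 11} = #{S_28 ≥ 11} + #{S_28 ≥ 12} = 4791323 + 4791323 = 9582646.
#{M_28 ≥ 12} = #{S_28 ≥ 12} + #{S_28 ≥ 13} = 4791323 + 1683218 = 6474541.
#{M_28 = 11} = 9582646 - 6474541 = 3108105.
P(M_28 = 11) = 3108105/268435456 = 3108105/268435456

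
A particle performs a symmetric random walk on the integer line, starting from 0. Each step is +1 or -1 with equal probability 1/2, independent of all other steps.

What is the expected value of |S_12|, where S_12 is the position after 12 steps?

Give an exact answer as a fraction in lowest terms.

Answer: 693/256

Derivation:
S_12 takes values m ≡ 0 (mod 2) with |m| ≤ 12; P(S_12=m) = C(12,(12+m)/2)/2^12.
Total paths: 2^12 = 4096
Distribution: P(S=-12)=1/4096, P(S=-10)=12/4096, P(S=-8)=66/4096, P(S=-6)=220/4096, P(S=-4)=495/4096, P(S=-2)=792/4096, P(S=0)=924/4096, P(S=2)=792/4096, P(S=4)=495/4096, P(S=6)=220/4096, P(S=8)=66/4096, P(S=10)=12/4096, P(S=12)=1/4096
E[|S_12|] = Σ_m |m|·P(S_12=m) = 11088/4096 = 693/256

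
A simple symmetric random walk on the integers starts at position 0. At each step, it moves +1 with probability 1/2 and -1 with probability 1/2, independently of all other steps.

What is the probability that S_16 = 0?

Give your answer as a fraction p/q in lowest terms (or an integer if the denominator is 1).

Answer: 6435/32768

Derivation:
To return to 0 after 16 steps: need exactly 8 steps of +1 and 8 of -1.
Favorable paths: C(16,8) = 12870
Total paths: 2^16 = 65536
P = 12870/65536 = 6435/32768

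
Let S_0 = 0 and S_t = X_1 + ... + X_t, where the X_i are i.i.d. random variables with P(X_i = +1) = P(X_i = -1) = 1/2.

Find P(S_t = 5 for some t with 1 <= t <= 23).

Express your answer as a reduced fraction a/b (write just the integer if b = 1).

Answer: 1289565/4194304

Derivation:
Count via complement. Let g(t,s) = #length-t paths at position s with S_1..S_t all ≠ 5.
g(t,s) = g(t-1,s-1) + g(t-1,s+1) for s ≠ 5; g(t,5) = 0.
t=0: g(0,0)=1
t=1: g(1,-1)=1 g(1,1)=1
t=2: g(2,-2)=1 g(2,0)=2 g(2,2)=1
t=3: g(3,-3)=1 g(3,-1)=3 g(3,1)=3 g(3,3)=1
t=4: g(4,-4)=1 g(4,-2)=4 g(4,0)=6 g(4,2)=4 g(4,4)=1
t=5: g(5,-5)=1 g(5,-3)=5 g(5,-1)=10 g(5,1)=10 g(5,3)=5
t=6: g(6,-6)=1 g(6,-4)=6 g(6,-2)=15 g(6,0)=20 g(6,2)=15 g(6,4)=5
t=7: g(7,-7)=1 g(7,-5)=7 g(7,-3)=21 g(7,-1)=35 g(7,1)=35 g(7,3)=20
t=8: g(8,-8)=1 g(8,-6)=8 g(8,-4)=28 g(8,-2)=56 g(8,0)=70 g(8,2)=55 g(8,4)=20
t=9: g(9,-9)=1 g(9,-7)=9 g(9,-5)=36 g(9,-3)=84 g(9,-1)=126 g(9,1)=125 g(9,3)=75
t=10: g(10,-10)=1 g(10,-8)=10 g(10,-6)=45 g(10,-4)=120 g(10,-2)=210 g(10,0)=251 g(10,2)=200 g(10,4)=75
t=11: g(11,-11)=1 g(11,-9)=11 g(11,-7)=55 g(11,-5)=165 g(11,-3)=330 g(11,-1)=461 g(11,1)=451 g(11,3)=275
t=12: g(12,-12)=1 g(12,-10)=12 g(12,-8)=66 g(12,-6)=220 g(12,-4)=495 g(12,-2)=791 g(12,0)=912 g(12,2)=726 g(12,4)=275
t=13: g(13,-13)=1 g(13,-11)=13 g(13,-9)=78 g(13,-7)=286 g(13,-5)=715 g(13,-3)=1286 g(13,-1)=1703 g(13,1)=1638 g(13,3)=1001
t=14: g(14,-14)=1 g(14,-12)=14 g(14,-10)=91 g(14,-8)=364 g(14,-6)=1001 g(14,-4)=2001 g(14,-2)=2989 g(14,0)=3341 g(14,2)=2639 g(14,4)=1001
t=15: g(15,-15)=1 g(15,-13)=15 g(15,-11)=105 g(15,-9)=455 g(15,-7)=1365 g(15,-5)=3002 g(15,-3)=4990 g(15,-1)=6330 g(15,1)=5980 g(15,3)=3640
t=16: g(16,-16)=1 g(16,-14)=16 g(16,-12)=120 g(16,-10)=560 g(16,-8)=1820 g(16,-6)=4367 g(16,-4)=7992 g(16,-2)=11320 g(16,0)=12310 g(16,2)=9620 g(16,4)=3640
t=17: g(17,-17)=1 g(17,-15)=17 g(17,-13)=136 g(17,-11)=680 g(17,-9)=2380 g(17,-7)=6187 g(17,-5)=12359 g(17,-3)=19312 g(17,-1)=23630 g(17,1)=21930 g(17,3)=13260
t=18: g(18,-18)=1 g(18,-16)=18 g(18,-14)=153 g(18,-12)=816 g(18,-10)=3060 g(18,-8)=8567 g(18,-6)=18546 g(18,-4)=31671 g(18,-2)=42942 g(18,0)=45560 g(18,2)=35190 g(18,4)=13260
t=19: g(19,-19)=1 g(19,-17)=19 g(19,-15)=171 g(19,-13)=969 g(19,-11)=3876 g(19,-9)=11627 g(19,-7)=27113 g(19,-5)=50217 g(19,-3)=74613 g(19,-1)=88502 g(19,1)=80750 g(19,3)=48450
t=20: g(20,-20)=1 g(20,-18)=20 g(20,-16)=190 g(20,-14)=1140 g(20,-12)=4845 g(20,-10)=15503 g(20,-8)=38740 g(20,-6)=77330 g(20,-4)=124830 g(20,-2)=163115 g(20,0)=169252 g(20,2)=129200 g(20,4)=48450
t=21: g(21,-21)=1 g(21,-19)=21 g(21,-17)=210 g(21,-15)=1330 g(21,-13)=5985 g(21,-11)=20348 g(21,-9)=54243 g(21,-7)=116070 g(21,-5)=202160 g(21,-3)=287945 g(21,-1)=332367 g(21,1)=298452 g(21,3)=177650
t=22: g(22,-22)=1 g(22,-20)=22 g(22,-18)=231 g(22,-16)=1540 g(22,-14)=7315 g(22,-12)=26333 g(22,-10)=74591 g(22,-8)=170313 g(22,-6)=318230 g(22,-4)=490105 g(22,-2)=620312 g(22,0)=630819 g(22,2)=476102 g(22,4)=177650
t=23: g(23,-23)=1 g(23,-21)=23 g(23,-19)=253 g(23,-17)=1771 g(23,-15)=8855 g(23,-13)=33648 g(23,-11)=100924 g(23,-9)=244904 g(23,-7)=488543 g(23,-5)=808335 g(23,-3)=1110417 g(23,-1)=1251131 g(23,1)=1106921 g(23,3)=653752
Paths never hitting 5: Σ_s g(23,s) = 5809478
Paths hitting 5: 2^23 - 5809478 = 2579130
P = 2579130/8388608 = 1289565/4194304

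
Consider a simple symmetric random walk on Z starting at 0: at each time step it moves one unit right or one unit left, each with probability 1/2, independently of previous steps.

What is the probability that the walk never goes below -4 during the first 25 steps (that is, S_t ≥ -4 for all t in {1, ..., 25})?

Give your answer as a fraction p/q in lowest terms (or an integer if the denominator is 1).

Let f(t,s) = #length-t paths at position s with S_1..S_t all ≥ -4.
f(t,s) = f(t-1,s-1) + f(t-1,s+1) for s ≥ -4; f(t,s) = 0 for s < -4.
t=0: f(0,0)=1
t=1: f(1,-1)=1 f(1,1)=1
t=2: f(2,-2)=1 f(2,0)=2 f(2,2)=1
t=3: f(3,-3)=1 f(3,-1)=3 f(3,1)=3 f(3,3)=1
t=4: f(4,-4)=1 f(4,-2)=4 f(4,0)=6 f(4,2)=4 f(4,4)=1
t=5: f(5,-3)=5 f(5,-1)=10 f(5,1)=10 f(5,3)=5 f(5,5)=1
t=6: f(6,-4)=5 f(6,-2)=15 f(6,0)=20 f(6,2)=15 f(6,4)=6 f(6,6)=1
t=7: f(7,-3)=20 f(7,-1)=35 f(7,1)=35 f(7,3)=21 f(7,5)=7 f(7,7)=1
t=8: f(8,-4)=20 f(8,-2)=55 f(8,0)=70 f(8,2)=56 f(8,4)=28 f(8,6)=8 f(8,8)=1
t=9: f(9,-3)=75 f(9,-1)=125 f(9,1)=126 f(9,3)=84 f(9,5)=36 f(9,7)=9 f(9,9)=1
t=10: f(10,-4)=75 f(10,-2)=200 f(10,0)=251 f(10,2)=210 f(10,4)=120 f(10,6)=45 f(10,8)=10 f(10,10)=1
t=11: f(11,-3)=275 f(11,-1)=451 f(11,1)=461 f(11,3)=330 f(11,5)=165 f(11,7)=55 f(11,9)=11 f(11,11)=1
t=12: f(12,-4)=275 f(12,-2)=726 f(12,0)=912 f(12,2)=791 f(12,4)=495 f(12,6)=220 f(12,8)=66 f(12,10)=12 f(12,12)=1
t=13: f(13,-3)=1001 f(13,-1)=1638 f(13,1)=1703 f(13,3)=1286 f(13,5)=715 f(13,7)=286 f(13,9)=78 f(13,11)=13 f(13,13)=1
t=14: f(14,-4)=1001 f(14,-2)=2639 f(14,0)=3341 f(14,2)=2989 f(14,4)=2001 f(14,6)=1001 f(14,8)=364 f(14,10)=91 f(14,12)=14 f(14,14)=1
t=15: f(15,-3)=3640 f(15,-1)=5980 f(15,1)=6330 f(15,3)=4990 f(15,5)=3002 f(15,7)=1365 f(15,9)=455 f(15,11)=105 f(15,13)=15 f(15,15)=1
t=16: f(16,-4)=3640 f(16,-2)=9620 f(16,0)=12310 f(16,2)=11320 f(16,4)=7992 f(16,6)=4367 f(16,8)=1820 f(16,10)=560 f(16,12)=120 f(16,14)=16 f(16,16)=1
t=17: f(17,-3)=13260 f(17,-1)=21930 f(17,1)=23630 f(17,3)=19312 f(17,5)=12359 f(17,7)=6187 f(17,9)=2380 f(17,11)=680 f(17,13)=136 f(17,15)=17 f(17,17)=1
t=18: f(18,-4)=13260 f(18,-2)=35190 f(18,0)=45560 f(18,2)=42942 f(18,4)=31671 f(18,6)=18546 f(18,8)=8567 f(18,10)=3060 f(18,12)=816 f(18,14)=153 f(18,16)=18 f(18,18)=1
t=19: f(19,-3)=48450 f(19,-1)=80750 f(19,1)=88502 f(19,3)=74613 f(19,5)=50217 f(19,7)=27113 f(19,9)=11627 f(19,11)=3876 f(19,13)=969 f(19,15)=171 f(19,17)=19 f(19,19)=1
t=20: f(20,-4)=48450 f(20,-2)=129200 f(20,0)=169252 f(20,2)=163115 f(20,4)=124830 f(20,6)=77330 f(20,8)=38740 f(20,10)=15503 f(20,12)=4845 f(20,14)=1140 f(20,16)=190 f(20,18)=20 f(20,20)=1
t=21: f(21,-3)=177650 f(21,-1)=298452 f(21,1)=332367 f(21,3)=287945 f(21,5)=202160 f(21,7)=116070 f(21,9)=54243 f(21,11)=20348 f(21,13)=5985 f(21,15)=1330 f(21,17)=210 f(21,19)=21 f(21,21)=1
t=22: f(22,-4)=177650 f(22,-2)=476102 f(22,0)=630819 f(22,2)=620312 f(22,4)=490105 f(22,6)=318230 f(22,8)=170313 f(22,10)=74591 f(22,12)=26333 f(22,14)=7315 f(22,16)=1540 f(22,18)=231 f(22,20)=22 f(22,22)=1
t=23: f(23,-3)=653752 f(23,-1)=1106921 f(23,1)=1251131 f(23,3)=1110417 f(23,5)=808335 f(23,7)=488543 f(23,9)=244904 f(23,11)=100924 f(23,13)=33648 f(23,15)=8855 f(23,17)=1771 f(23,19)=253 f(23,21)=23 f(23,23)=1
t=24: f(24,-4)=653752 f(24,-2)=1760673 f(24,0)=2358052 f(24,2)=2361548 f(24,4)=1918752 f(24,6)=1296878 f(24,8)=733447 f(24,10)=345828 f(24,12)=134572 f(24,14)=42503 f(24,16)=10626 f(24,18)=2024 f(24,20)=276 f(24,22)=24 f(24,24)=1
t=25: f(25,-3)=2414425 f(25,-1)=4118725 f(25,1)=4719600 f(25,3)=4280300 f(25,5)=3215630 f(25,7)=2030325 f(25,9)=1079275 f(25,11)=480400 f(25,13)=177075 f(25,15)=53129 f(25,17)=12650 f(25,19)=2300 f(25,21)=300 f(25,23)=25 f(25,25)=1
Σ_s f(25,s) = 22584160
P = 22584160/33554432 = 705755/1048576

Answer: 705755/1048576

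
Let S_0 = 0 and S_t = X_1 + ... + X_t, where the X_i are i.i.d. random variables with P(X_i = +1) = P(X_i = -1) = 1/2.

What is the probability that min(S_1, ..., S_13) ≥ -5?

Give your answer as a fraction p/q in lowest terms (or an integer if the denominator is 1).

Answer: 1859/2048

Derivation:
Let f(t,s) = #length-t paths at position s with S_1..S_t all ≥ -5.
f(t,s) = f(t-1,s-1) + f(t-1,s+1) for s ≥ -5; f(t,s) = 0 for s < -5.
t=0: f(0,0)=1
t=1: f(1,-1)=1 f(1,1)=1
t=2: f(2,-2)=1 f(2,0)=2 f(2,2)=1
t=3: f(3,-3)=1 f(3,-1)=3 f(3,1)=3 f(3,3)=1
t=4: f(4,-4)=1 f(4,-2)=4 f(4,0)=6 f(4,2)=4 f(4,4)=1
t=5: f(5,-5)=1 f(5,-3)=5 f(5,-1)=10 f(5,1)=10 f(5,3)=5 f(5,5)=1
t=6: f(6,-4)=6 f(6,-2)=15 f(6,0)=20 f(6,2)=15 f(6,4)=6 f(6,6)=1
t=7: f(7,-5)=6 f(7,-3)=21 f(7,-1)=35 f(7,1)=35 f(7,3)=21 f(7,5)=7 f(7,7)=1
t=8: f(8,-4)=27 f(8,-2)=56 f(8,0)=70 f(8,2)=56 f(8,4)=28 f(8,6)=8 f(8,8)=1
t=9: f(9,-5)=27 f(9,-3)=83 f(9,-1)=126 f(9,1)=126 f(9,3)=84 f(9,5)=36 f(9,7)=9 f(9,9)=1
t=10: f(10,-4)=110 f(10,-2)=209 f(10,0)=252 f(10,2)=210 f(10,4)=120 f(10,6)=45 f(10,8)=10 f(10,10)=1
t=11: f(11,-5)=110 f(11,-3)=319 f(11,-1)=461 f(11,1)=462 f(11,3)=330 f(11,5)=165 f(11,7)=55 f(11,9)=11 f(11,11)=1
t=12: f(12,-4)=429 f(12,-2)=780 f(12,0)=923 f(12,2)=792 f(12,4)=495 f(12,6)=220 f(12,8)=66 f(12,10)=12 f(12,12)=1
t=13: f(13,-5)=429 f(13,-3)=1209 f(13,-1)=1703 f(13,1)=1715 f(13,3)=1287 f(13,5)=715 f(13,7)=286 f(13,9)=78 f(13,11)=13 f(13,13)=1
Σ_s f(13,s) = 7436
P = 7436/8192 = 1859/2048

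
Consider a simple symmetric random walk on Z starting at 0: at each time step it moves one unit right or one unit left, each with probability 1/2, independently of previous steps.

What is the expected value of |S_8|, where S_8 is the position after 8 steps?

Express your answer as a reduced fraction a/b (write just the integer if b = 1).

S_8 takes values m ≡ 0 (mod 2) with |m| ≤ 8; P(S_8=m) = C(8,(8+m)/2)/2^8.
Total paths: 2^8 = 256
Distribution: P(S=-8)=1/256, P(S=-6)=8/256, P(S=-4)=28/256, P(S=-2)=56/256, P(S=0)=70/256, P(S=2)=56/256, P(S=4)=28/256, P(S=6)=8/256, P(S=8)=1/256
E[|S_8|] = Σ_m |m|·P(S_8=m) = 560/256 = 35/16

Answer: 35/16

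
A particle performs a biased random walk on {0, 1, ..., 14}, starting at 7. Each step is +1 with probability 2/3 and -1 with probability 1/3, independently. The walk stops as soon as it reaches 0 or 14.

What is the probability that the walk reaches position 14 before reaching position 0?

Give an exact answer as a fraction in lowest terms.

Answer: 128/129

Derivation:
Biased walk: p = 2/3, q = 1/3, r = q/p = 1/2
Gambler's ruin: P(hit 14 before 0 | start at 7) = (1 - r^a)/(1 - r^N)
r^7 = 1/128; r^14 = 1/16384
P = (1 - 1/128) / (1 - 1/16384) = 127/128 / 16383/16384 = 128/129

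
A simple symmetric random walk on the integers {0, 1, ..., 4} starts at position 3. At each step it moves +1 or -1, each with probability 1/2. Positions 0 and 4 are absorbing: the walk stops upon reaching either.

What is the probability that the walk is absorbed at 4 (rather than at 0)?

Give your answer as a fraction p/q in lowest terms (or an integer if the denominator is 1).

Symmetric walk (p = 1/2): the harmonic-function argument gives P(hit 4 before 0 | start at 3) = a/N.
P = 3/4 = 3/4

Answer: 3/4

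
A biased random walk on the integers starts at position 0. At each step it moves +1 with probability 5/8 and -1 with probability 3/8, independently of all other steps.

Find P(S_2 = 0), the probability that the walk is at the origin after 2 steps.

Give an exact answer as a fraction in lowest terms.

Answer: 15/32

Derivation:
To be at 0 after 2 steps: need exactly 1 step of +1 and 1 of -1.
Number of such sequences: C(2,1) = 2
Each has probability (5/8)^1 · (3/8)^1 = 15/64
P = 2 · 15/64 = 15/32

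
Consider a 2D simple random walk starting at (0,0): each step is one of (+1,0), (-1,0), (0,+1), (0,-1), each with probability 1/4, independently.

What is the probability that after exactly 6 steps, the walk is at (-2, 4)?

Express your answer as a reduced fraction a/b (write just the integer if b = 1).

Answer: 15/4096

Derivation:
Let h be the number of horizontal steps (so 6-h are vertical). To end at (-2,4) need (h-2)/2 right-steps and ((6-h)+4)/2 up-steps.
Sum over h with 2 ≤ h ≤ 2, h ≡ 0 (mod 2), 6-h ≡ 0 (mod 2):
h=2: C(6,2)·C(2,0)·C(4,4) = 15·1·1 = 15
Total favorable: 15
Total paths: 4^6 = 4096
P = 15/4096 = 15/4096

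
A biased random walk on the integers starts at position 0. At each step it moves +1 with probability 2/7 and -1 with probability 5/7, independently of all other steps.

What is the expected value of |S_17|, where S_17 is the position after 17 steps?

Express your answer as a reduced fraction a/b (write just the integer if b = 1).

S_17 takes values m ≡ 1 (mod 2) with |m| ≤ 17; P(S_17=m) = C(17,(17+m)/2) · (2/7)^((17+m)/2) · (5/7)^((17-m)/2).
Distribution: P(S=-17)=762939453125/232630513987207, P(S=-15)=5187988281250/232630513987207, P(S=-13)=16601562500000/232630513987207, P(S=-11)=33203125000000/232630513987207, P(S=-9)=6640625000000/33232930569601, P(S=-7)=6906250000000/33232930569601, P(S=-5)=5525000000000/33232930569601, P(S=-3)=24310000000000/232630513987207, P(S=-1)=12155000000000/232630513987207, P(S=1)=4862000000000/232630513987207, P(S=3)=1555840000000/232630513987207, P(S=5)=56576000000/33232930569601, P(S=7)=11315200000/33232930569601, P(S=9)=1740800000/33232930569601, P(S=11)=1392640000/232630513987207, P(S=13)=111411200/232630513987207, P(S=15)=5570560/232630513987207, P(S=17)=131072/232630513987207
E[|S_17|] = Σ_m |m|·P(S_17=m) = 245608679399157/33232930569601

Answer: 245608679399157/33232930569601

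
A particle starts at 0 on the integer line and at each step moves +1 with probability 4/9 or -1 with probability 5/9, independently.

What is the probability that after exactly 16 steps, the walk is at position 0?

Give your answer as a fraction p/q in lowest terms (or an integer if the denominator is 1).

To be at 0 after 16 steps: need exactly 8 steps of +1 and 8 of -1.
Number of such sequences: C(16,8) = 12870
Each has probability (4/9)^8 · (5/9)^8 = 25600000000/1853020188851841
P = 12870 · 25600000000/1853020188851841 = 36608000000000/205891132094649

Answer: 36608000000000/205891132094649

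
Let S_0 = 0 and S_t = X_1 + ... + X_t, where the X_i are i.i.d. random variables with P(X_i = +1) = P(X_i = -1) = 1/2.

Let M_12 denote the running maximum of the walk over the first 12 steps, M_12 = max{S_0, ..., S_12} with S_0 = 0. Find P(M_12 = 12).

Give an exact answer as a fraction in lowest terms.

Answer: 1/4096

Derivation:
Let M_12 = max(S_0,...,S_12). Use the reflection principle: for j ≥ 1, #{paths with M_12 ≥ j} = #{S_12 ≥ j} + #{S_12 ≥ j+1}.
By reflection, #{M_12 ≥ 12} = #{S_12 ≥ 12} + #{S_12 ≥ 13} = 1 + 0 = 1.
#{M_12 ≥ 13} = #{S_12 ≥ 13} + #{S_12 ≥ 14} = 0 + 0 = 0.
#{M_12 = 12} = 1 - 0 = 1.
P(M_12 = 12) = 1/4096 = 1/4096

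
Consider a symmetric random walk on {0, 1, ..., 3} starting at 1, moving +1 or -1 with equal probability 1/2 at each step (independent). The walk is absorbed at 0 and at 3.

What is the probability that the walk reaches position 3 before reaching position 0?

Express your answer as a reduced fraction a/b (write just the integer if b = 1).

Answer: 1/3

Derivation:
Symmetric walk (p = 1/2): the harmonic-function argument gives P(hit 3 before 0 | start at 1) = a/N.
P = 1/3 = 1/3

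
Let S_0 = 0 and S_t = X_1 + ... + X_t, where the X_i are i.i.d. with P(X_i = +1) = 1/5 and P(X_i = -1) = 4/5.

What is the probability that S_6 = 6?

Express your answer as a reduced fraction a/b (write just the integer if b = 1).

Answer: 1/15625

Derivation:
To reach position 6 after 6 steps: need 6 steps of +1 and 0 steps of -1.
Number of such sequences: C(6,6) = 1
Each has probability (1/5)^6 · (4/5)^0 = 1/15625
P = 1 · 1/15625 = 1/15625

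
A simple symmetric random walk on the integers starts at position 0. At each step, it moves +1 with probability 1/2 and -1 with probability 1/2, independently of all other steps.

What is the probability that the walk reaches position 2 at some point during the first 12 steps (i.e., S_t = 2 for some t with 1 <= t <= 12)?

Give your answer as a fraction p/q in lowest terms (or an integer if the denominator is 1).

Answer: 595/1024

Derivation:
Count via complement. Let g(t,s) = #length-t paths at position s with S_1..S_t all ≠ 2.
g(t,s) = g(t-1,s-1) + g(t-1,s+1) for s ≠ 2; g(t,2) = 0.
t=0: g(0,0)=1
t=1: g(1,-1)=1 g(1,1)=1
t=2: g(2,-2)=1 g(2,0)=2
t=3: g(3,-3)=1 g(3,-1)=3 g(3,1)=2
t=4: g(4,-4)=1 g(4,-2)=4 g(4,0)=5
t=5: g(5,-5)=1 g(5,-3)=5 g(5,-1)=9 g(5,1)=5
t=6: g(6,-6)=1 g(6,-4)=6 g(6,-2)=14 g(6,0)=14
t=7: g(7,-7)=1 g(7,-5)=7 g(7,-3)=20 g(7,-1)=28 g(7,1)=14
t=8: g(8,-8)=1 g(8,-6)=8 g(8,-4)=27 g(8,-2)=48 g(8,0)=42
t=9: g(9,-9)=1 g(9,-7)=9 g(9,-5)=35 g(9,-3)=75 g(9,-1)=90 g(9,1)=42
t=10: g(10,-10)=1 g(10,-8)=10 g(10,-6)=44 g(10,-4)=110 g(10,-2)=165 g(10,0)=132
t=11: g(11,-11)=1 g(11,-9)=11 g(11,-7)=54 g(11,-5)=154 g(11,-3)=275 g(11,-1)=297 g(11,1)=132
t=12: g(12,-12)=1 g(12,-10)=12 g(12,-8)=65 g(12,-6)=208 g(12,-4)=429 g(12,-2)=572 g(12,0)=429
Paths never hitting 2: Σ_s g(12,s) = 1716
Paths hitting 2: 2^12 - 1716 = 2380
P = 2380/4096 = 595/1024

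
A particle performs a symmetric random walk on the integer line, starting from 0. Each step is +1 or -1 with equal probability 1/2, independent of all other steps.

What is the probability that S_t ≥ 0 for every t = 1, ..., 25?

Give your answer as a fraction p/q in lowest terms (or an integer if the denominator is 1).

Answer: 1300075/8388608

Derivation:
Let f(t,s) = #length-t paths at position s with S_1..S_t all ≥ 0.
f(t,s) = f(t-1,s-1) + f(t-1,s+1) for s ≥ 0; f(t,s) = 0 for s < 0.
t=0: f(0,0)=1
t=1: f(1,1)=1
t=2: f(2,0)=1 f(2,2)=1
t=3: f(3,1)=2 f(3,3)=1
t=4: f(4,0)=2 f(4,2)=3 f(4,4)=1
t=5: f(5,1)=5 f(5,3)=4 f(5,5)=1
t=6: f(6,0)=5 f(6,2)=9 f(6,4)=5 f(6,6)=1
t=7: f(7,1)=14 f(7,3)=14 f(7,5)=6 f(7,7)=1
t=8: f(8,0)=14 f(8,2)=28 f(8,4)=20 f(8,6)=7 f(8,8)=1
t=9: f(9,1)=42 f(9,3)=48 f(9,5)=27 f(9,7)=8 f(9,9)=1
t=10: f(10,0)=42 f(10,2)=90 f(10,4)=75 f(10,6)=35 f(10,8)=9 f(10,10)=1
t=11: f(11,1)=132 f(11,3)=165 f(11,5)=110 f(11,7)=44 f(11,9)=10 f(11,11)=1
t=12: f(12,0)=132 f(12,2)=297 f(12,4)=275 f(12,6)=154 f(12,8)=54 f(12,10)=11 f(12,12)=1
t=13: f(13,1)=429 f(13,3)=572 f(13,5)=429 f(13,7)=208 f(13,9)=65 f(13,11)=12 f(13,13)=1
t=14: f(14,0)=429 f(14,2)=1001 f(14,4)=1001 f(14,6)=637 f(14,8)=273 f(14,10)=77 f(14,12)=13 f(14,14)=1
t=15: f(15,1)=1430 f(15,3)=2002 f(15,5)=1638 f(15,7)=910 f(15,9)=350 f(15,11)=90 f(15,13)=14 f(15,15)=1
t=16: f(16,0)=1430 f(16,2)=3432 f(16,4)=3640 f(16,6)=2548 f(16,8)=1260 f(16,10)=440 f(16,12)=104 f(16,14)=15 f(16,16)=1
t=17: f(17,1)=4862 f(17,3)=7072 f(17,5)=6188 f(17,7)=3808 f(17,9)=1700 f(17,11)=544 f(17,13)=119 f(17,15)=16 f(17,17)=1
t=18: f(18,0)=4862 f(18,2)=11934 f(18,4)=13260 f(18,6)=9996 f(18,8)=5508 f(18,10)=2244 f(18,12)=663 f(18,14)=135 f(18,16)=17 f(18,18)=1
t=19: f(19,1)=16796 f(19,3)=25194 f(19,5)=23256 f(19,7)=15504 f(19,9)=7752 f(19,11)=2907 f(19,13)=798 f(19,15)=152 f(19,17)=18 f(19,19)=1
t=20: f(20,0)=16796 f(20,2)=41990 f(20,4)=48450 f(20,6)=38760 f(20,8)=23256 f(20,10)=10659 f(20,12)=3705 f(20,14)=950 f(20,16)=170 f(20,18)=19 f(20,20)=1
t=21: f(21,1)=58786 f(21,3)=90440 f(21,5)=87210 f(21,7)=62016 f(21,9)=33915 f(21,11)=14364 f(21,13)=4655 f(21,15)=1120 f(21,17)=189 f(21,19)=20 f(21,21)=1
t=22: f(22,0)=58786 f(22,2)=149226 f(22,4)=177650 f(22,6)=149226 f(22,8)=95931 f(22,10)=48279 f(22,12)=19019 f(22,14)=5775 f(22,16)=1309 f(22,18)=209 f(22,20)=21 f(22,22)=1
t=23: f(23,1)=208012 f(23,3)=326876 f(23,5)=326876 f(23,7)=245157 f(23,9)=144210 f(23,11)=67298 f(23,13)=24794 f(23,15)=7084 f(23,17)=1518 f(23,19)=230 f(23,21)=22 f(23,23)=1
t=24: f(24,0)=208012 f(24,2)=534888 f(24,4)=653752 f(24,6)=572033 f(24,8)=389367 f(24,10)=211508 f(24,12)=92092 f(24,14)=31878 f(24,16)=8602 f(24,18)=1748 f(24,20)=252 f(24,22)=23 f(24,24)=1
t=25: f(25,1)=742900 f(25,3)=1188640 f(25,5)=1225785 f(25,7)=961400 f(25,9)=600875 f(25,11)=303600 f(25,13)=123970 f(25,15)=40480 f(25,17)=10350 f(25,19)=2000 f(25,21)=275 f(25,23)=24 f(25,25)=1
Σ_s f(25,s) = 5200300
P = 5200300/33554432 = 1300075/8388608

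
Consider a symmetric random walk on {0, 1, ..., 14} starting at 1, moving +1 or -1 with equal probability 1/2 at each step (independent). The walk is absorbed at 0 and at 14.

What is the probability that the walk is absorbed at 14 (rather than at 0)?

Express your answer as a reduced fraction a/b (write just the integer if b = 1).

Symmetric walk (p = 1/2): the harmonic-function argument gives P(hit 14 before 0 | start at 1) = a/N.
P = 1/14 = 1/14

Answer: 1/14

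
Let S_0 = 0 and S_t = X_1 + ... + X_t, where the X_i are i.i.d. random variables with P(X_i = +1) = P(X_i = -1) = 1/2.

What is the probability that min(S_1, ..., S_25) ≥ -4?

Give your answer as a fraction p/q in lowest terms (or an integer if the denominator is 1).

Answer: 705755/1048576

Derivation:
Let f(t,s) = #length-t paths at position s with S_1..S_t all ≥ -4.
f(t,s) = f(t-1,s-1) + f(t-1,s+1) for s ≥ -4; f(t,s) = 0 for s < -4.
t=0: f(0,0)=1
t=1: f(1,-1)=1 f(1,1)=1
t=2: f(2,-2)=1 f(2,0)=2 f(2,2)=1
t=3: f(3,-3)=1 f(3,-1)=3 f(3,1)=3 f(3,3)=1
t=4: f(4,-4)=1 f(4,-2)=4 f(4,0)=6 f(4,2)=4 f(4,4)=1
t=5: f(5,-3)=5 f(5,-1)=10 f(5,1)=10 f(5,3)=5 f(5,5)=1
t=6: f(6,-4)=5 f(6,-2)=15 f(6,0)=20 f(6,2)=15 f(6,4)=6 f(6,6)=1
t=7: f(7,-3)=20 f(7,-1)=35 f(7,1)=35 f(7,3)=21 f(7,5)=7 f(7,7)=1
t=8: f(8,-4)=20 f(8,-2)=55 f(8,0)=70 f(8,2)=56 f(8,4)=28 f(8,6)=8 f(8,8)=1
t=9: f(9,-3)=75 f(9,-1)=125 f(9,1)=126 f(9,3)=84 f(9,5)=36 f(9,7)=9 f(9,9)=1
t=10: f(10,-4)=75 f(10,-2)=200 f(10,0)=251 f(10,2)=210 f(10,4)=120 f(10,6)=45 f(10,8)=10 f(10,10)=1
t=11: f(11,-3)=275 f(11,-1)=451 f(11,1)=461 f(11,3)=330 f(11,5)=165 f(11,7)=55 f(11,9)=11 f(11,11)=1
t=12: f(12,-4)=275 f(12,-2)=726 f(12,0)=912 f(12,2)=791 f(12,4)=495 f(12,6)=220 f(12,8)=66 f(12,10)=12 f(12,12)=1
t=13: f(13,-3)=1001 f(13,-1)=1638 f(13,1)=1703 f(13,3)=1286 f(13,5)=715 f(13,7)=286 f(13,9)=78 f(13,11)=13 f(13,13)=1
t=14: f(14,-4)=1001 f(14,-2)=2639 f(14,0)=3341 f(14,2)=2989 f(14,4)=2001 f(14,6)=1001 f(14,8)=364 f(14,10)=91 f(14,12)=14 f(14,14)=1
t=15: f(15,-3)=3640 f(15,-1)=5980 f(15,1)=6330 f(15,3)=4990 f(15,5)=3002 f(15,7)=1365 f(15,9)=455 f(15,11)=105 f(15,13)=15 f(15,15)=1
t=16: f(16,-4)=3640 f(16,-2)=9620 f(16,0)=12310 f(16,2)=11320 f(16,4)=7992 f(16,6)=4367 f(16,8)=1820 f(16,10)=560 f(16,12)=120 f(16,14)=16 f(16,16)=1
t=17: f(17,-3)=13260 f(17,-1)=21930 f(17,1)=23630 f(17,3)=19312 f(17,5)=12359 f(17,7)=6187 f(17,9)=2380 f(17,11)=680 f(17,13)=136 f(17,15)=17 f(17,17)=1
t=18: f(18,-4)=13260 f(18,-2)=35190 f(18,0)=45560 f(18,2)=42942 f(18,4)=31671 f(18,6)=18546 f(18,8)=8567 f(18,10)=3060 f(18,12)=816 f(18,14)=153 f(18,16)=18 f(18,18)=1
t=19: f(19,-3)=48450 f(19,-1)=80750 f(19,1)=88502 f(19,3)=74613 f(19,5)=50217 f(19,7)=27113 f(19,9)=11627 f(19,11)=3876 f(19,13)=969 f(19,15)=171 f(19,17)=19 f(19,19)=1
t=20: f(20,-4)=48450 f(20,-2)=129200 f(20,0)=169252 f(20,2)=163115 f(20,4)=124830 f(20,6)=77330 f(20,8)=38740 f(20,10)=15503 f(20,12)=4845 f(20,14)=1140 f(20,16)=190 f(20,18)=20 f(20,20)=1
t=21: f(21,-3)=177650 f(21,-1)=298452 f(21,1)=332367 f(21,3)=287945 f(21,5)=202160 f(21,7)=116070 f(21,9)=54243 f(21,11)=20348 f(21,13)=5985 f(21,15)=1330 f(21,17)=210 f(21,19)=21 f(21,21)=1
t=22: f(22,-4)=177650 f(22,-2)=476102 f(22,0)=630819 f(22,2)=620312 f(22,4)=490105 f(22,6)=318230 f(22,8)=170313 f(22,10)=74591 f(22,12)=26333 f(22,14)=7315 f(22,16)=1540 f(22,18)=231 f(22,20)=22 f(22,22)=1
t=23: f(23,-3)=653752 f(23,-1)=1106921 f(23,1)=1251131 f(23,3)=1110417 f(23,5)=808335 f(23,7)=488543 f(23,9)=244904 f(23,11)=100924 f(23,13)=33648 f(23,15)=8855 f(23,17)=1771 f(23,19)=253 f(23,21)=23 f(23,23)=1
t=24: f(24,-4)=653752 f(24,-2)=1760673 f(24,0)=2358052 f(24,2)=2361548 f(24,4)=1918752 f(24,6)=1296878 f(24,8)=733447 f(24,10)=345828 f(24,12)=134572 f(24,14)=42503 f(24,16)=10626 f(24,18)=2024 f(24,20)=276 f(24,22)=24 f(24,24)=1
t=25: f(25,-3)=2414425 f(25,-1)=4118725 f(25,1)=4719600 f(25,3)=4280300 f(25,5)=3215630 f(25,7)=2030325 f(25,9)=1079275 f(25,11)=480400 f(25,13)=177075 f(25,15)=53129 f(25,17)=12650 f(25,19)=2300 f(25,21)=300 f(25,23)=25 f(25,25)=1
Σ_s f(25,s) = 22584160
P = 22584160/33554432 = 705755/1048576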